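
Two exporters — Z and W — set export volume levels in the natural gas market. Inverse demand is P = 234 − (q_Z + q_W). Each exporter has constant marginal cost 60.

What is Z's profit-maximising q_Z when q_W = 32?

71

Exporter Z's profit: π = q_Z(234 − (q_Z + q_W)) − 60q_Z.
∂π/∂q_Z = 174 − 2q_Z − q_W = 0, so q_Z = 87 − 0.5q_W.
At q_W = 32: q_Z = 87 − 0.5·32 = 71.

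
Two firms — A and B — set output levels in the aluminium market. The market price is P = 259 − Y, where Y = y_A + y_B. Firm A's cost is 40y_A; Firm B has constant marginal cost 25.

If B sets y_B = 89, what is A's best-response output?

65

Firm A's profit: π = y_A(259 − (y_A + y_B)) − 40y_A.
∂π/∂y_A = 219 − 2y_A − y_B = 0, so y_A = 109.5 − 0.5y_B.
At y_B = 89: y_A = 109.5 − 0.5·89 = 65.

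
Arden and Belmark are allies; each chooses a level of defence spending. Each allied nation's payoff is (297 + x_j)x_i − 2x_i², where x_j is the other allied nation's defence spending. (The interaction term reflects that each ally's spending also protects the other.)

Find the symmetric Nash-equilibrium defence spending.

99

Arden's payoff is (297 + x_B)x_A − 2x_A².
∂π/∂x_A = 297 + x_B − 4x_A = 0, so x_A = 74.25 + 0.25x_B.
By symmetry x_B = x_A; substituting into the reaction function, 0.75x_A = 74.25 and x_A = 99.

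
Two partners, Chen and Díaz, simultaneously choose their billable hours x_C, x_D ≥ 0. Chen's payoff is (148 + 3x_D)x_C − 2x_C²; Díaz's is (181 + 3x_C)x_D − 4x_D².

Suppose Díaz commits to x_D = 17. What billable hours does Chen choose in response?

49.75

Expanding Chen's payoff: 148x_C + 3x_Dx_C − 2x_C².
∂π/∂x_C = 148 + 3x_D − 4x_C = 0, so x_C = 37 + 0.75x_D.
At x_D = 17: x_C = 37 + 0.75·17 = 49.75.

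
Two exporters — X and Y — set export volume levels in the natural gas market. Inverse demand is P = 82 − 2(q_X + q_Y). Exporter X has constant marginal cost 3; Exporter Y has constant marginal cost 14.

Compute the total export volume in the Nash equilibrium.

24.5

Exporter X's profit: π = q_X(82 − 2(q_X + q_Y)) − 3q_X.
∂π/∂q_X = 79 − 4q_X − 2q_Y = 0, so q_X = 19.75 − 0.5q_Y.
By the same steps for Y: q_Y = 17 − 0.5q_X.
Substituting the second reaction function into the first: q_X = 19.75 − 0.5(17 − 0.5q_X), which gives 0.75q_X = 11.25 ⇒ q_X = 15.
Then q_Y = 17 − 0.5·15 = 9.5.
Total export volume: 15 + 9.5 = 24.5.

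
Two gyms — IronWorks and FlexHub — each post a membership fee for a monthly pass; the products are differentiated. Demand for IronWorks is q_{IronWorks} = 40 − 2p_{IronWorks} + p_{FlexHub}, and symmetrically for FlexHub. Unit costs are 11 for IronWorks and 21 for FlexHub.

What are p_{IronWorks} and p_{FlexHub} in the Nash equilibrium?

IronWorks's profit: π = (p_{IronWorks} − 11)(40 − 2p_{IronWorks} + p_{FlexHub}).
∂π/∂p_{IronWorks} = 62 − 4p_{IronWorks} + p_{FlexHub} = 0 ⇒ p_{IronWorks} = 15.5 + 0.25p_{FlexHub}.
Similarly p_{FlexHub} = 20.5 + 0.25p_{IronWorks}.
Substituting the second reaction function into the first: p_{IronWorks} = 15.5 + 0.25(20.5 + 0.25p_{IronWorks}), which gives 0.9375p_{IronWorks} = 20.625 ⇒ p_{IronWorks} = 22.
Then p_{FlexHub} = 20.5 + 0.25·22 = 26.

22, 26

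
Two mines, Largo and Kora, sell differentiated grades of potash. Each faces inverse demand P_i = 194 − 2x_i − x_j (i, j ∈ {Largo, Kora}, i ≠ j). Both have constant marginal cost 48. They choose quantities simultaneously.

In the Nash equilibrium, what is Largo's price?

Mine Largo's profit: π = x_{Largo}(194 − 2x_{Largo} − x_{Kora}) − 48x_{Largo}.
∂π/∂x_{Largo} = 146 − 4x_{Largo} − x_{Kora} = 0 ⇒ x_{Largo} = 36.5 − 0.25x_{Kora}.
Setting x_{Largo} = x_{Kora} in the reaction function: x_{Largo} = 36.5 − 0.25x_{Largo}, so x_{Largo} = 36.5 / 1.25 = 29.2.
P_{Largo} = 194 − 2·29.2 − 29.2 = 106.4.

106.4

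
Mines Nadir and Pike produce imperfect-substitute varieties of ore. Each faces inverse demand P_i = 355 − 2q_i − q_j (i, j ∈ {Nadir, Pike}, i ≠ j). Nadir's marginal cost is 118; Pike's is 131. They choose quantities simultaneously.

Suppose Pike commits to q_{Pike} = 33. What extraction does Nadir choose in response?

Mine Nadir's profit: π = q_{Nadir}(355 − 2q_{Nadir} − q_{Pike}) − 118q_{Nadir}.
∂π/∂q_{Nadir} = 237 − 4q_{Nadir} − q_{Pike} = 0 ⇒ q_{Nadir} = 59.25 − 0.25q_{Pike}.
At q_{Pike} = 33: q_{Nadir} = 59.25 − 0.25·33 = 51.

51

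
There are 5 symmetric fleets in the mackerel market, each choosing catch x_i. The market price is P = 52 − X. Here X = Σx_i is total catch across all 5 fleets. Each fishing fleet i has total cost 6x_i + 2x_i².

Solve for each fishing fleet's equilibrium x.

A representative fishing fleet's profit is π_i = x_i(52 − X) − 6x_i − 2x_i², with X = x_i + Σ_{j≠i} x_j.
First-order condition: 46 − 6x_i − Σ_{j≠i} x_j = 0.
In a symmetric equilibrium every fishing fleet chooses the same x, so Σ_{j≠i} x_j = 4x. The condition becomes 46 − 10x = 0, giving x = 46/10 = 4.6.

4.6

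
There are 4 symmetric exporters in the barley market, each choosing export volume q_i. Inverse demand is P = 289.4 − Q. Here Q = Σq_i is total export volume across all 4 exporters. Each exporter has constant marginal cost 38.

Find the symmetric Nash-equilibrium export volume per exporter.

A representative exporter's profit is π_i = q_i(289.4 − Q) − 38q_i, with Q = q_i + Σ_{j≠i} q_j.
First-order condition: 251.4 − 2q_i − Σ_{j≠i} q_j = 0.
In a symmetric equilibrium every exporter chooses the same q, so Σ_{j≠i} q_j = 3q. The condition becomes 251.4 − 5q = 0, giving q = 251.4/5 = 50.28.

50.28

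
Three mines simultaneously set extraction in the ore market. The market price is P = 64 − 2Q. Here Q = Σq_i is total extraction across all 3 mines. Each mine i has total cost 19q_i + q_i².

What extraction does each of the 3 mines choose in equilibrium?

A representative mine's profit is π_i = q_i(64 − 2Q) − 19q_i − q_i², with Q = q_i + Σ_{j≠i} q_j.
First-order condition: 45 − 6q_i − 2Σ_{j≠i} q_j = 0.
In a symmetric equilibrium every mine chooses the same q, so Σ_{j≠i} q_j = 2q. The condition becomes 45 − 10q = 0, giving q = 45/10 = 4.5.

4.5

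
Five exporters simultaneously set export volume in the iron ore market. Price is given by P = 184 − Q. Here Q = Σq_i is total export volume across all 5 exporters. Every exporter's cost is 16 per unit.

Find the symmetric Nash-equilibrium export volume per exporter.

A representative exporter's profit is π_i = q_i(184 − Q) − 16q_i, with Q = q_i + Σ_{j≠i} q_j.
First-order condition: 168 − 2q_i − Σ_{j≠i} q_j = 0.
In a symmetric equilibrium every exporter chooses the same q, so Σ_{j≠i} q_j = 4q. The condition becomes 168 − 6q = 0, giving q = 168/6 = 28.

28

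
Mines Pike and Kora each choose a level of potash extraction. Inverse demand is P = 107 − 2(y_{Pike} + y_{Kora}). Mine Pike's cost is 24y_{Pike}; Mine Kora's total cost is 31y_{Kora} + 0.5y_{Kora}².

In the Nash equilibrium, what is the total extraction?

25.0625

Mine Pike's profit: π = y_{Pike}(107 − 2(y_{Pike} + y_{Kora})) − 24y_{Pike}.
∂π/∂y_{Pike} = 83 − 4y_{Pike} − 2y_{Kora} = 0, so y_{Pike} = 20.75 − 0.5y_{Kora}.
For Kora: ∂π/∂y_{Kora} = 76 − 5y_{Kora} − 2y_{Pike} = 0 ⇒ y_{Kora} = 15.2 − 0.4y_{Pike}.
Plugging y_{Kora} into Pike's best response: y_{Pike} = 20.75 − 0.5(15.2 − 0.4y_{Pike}) ⇒ 0.8y_{Pike} = 13.15, so y_{Pike} = 16.4375.
Then y_{Kora} = 15.2 − 0.4·16.4375 = 8.625.
Total extraction: 16.4375 + 8.625 = 25.0625.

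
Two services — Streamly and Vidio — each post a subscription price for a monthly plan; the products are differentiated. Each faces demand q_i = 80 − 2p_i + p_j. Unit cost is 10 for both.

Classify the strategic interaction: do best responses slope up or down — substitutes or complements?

strategic complements

Streamly's profit: π = (p_{Streamly} − 10)(80 − 2p_{Streamly} + p_{Vidio}).
∂π/∂p_{Streamly} = 100 − 4p_{Streamly} + p_{Vidio} = 0 ⇒ p_{Streamly} = 25 + 0.25p_{Vidio}.
The best-response slope dp_{Streamly}/dp_{Vidio} = 0.25 > 0: the reaction function is upward-sloping, so the choices are strategic complements.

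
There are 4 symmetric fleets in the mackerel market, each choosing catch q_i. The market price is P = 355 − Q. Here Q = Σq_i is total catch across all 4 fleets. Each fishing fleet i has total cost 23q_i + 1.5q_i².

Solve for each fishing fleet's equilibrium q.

A representative fishing fleet's profit is π_i = q_i(355 − Q) − 23q_i − 1.5q_i², with Q = q_i + Σ_{j≠i} q_j.
First-order condition: 332 − 5q_i − Σ_{j≠i} q_j = 0.
Imposing symmetry (q_j = q for all j) turns Σ_{j≠i} q_j into 3q, so 332 = 8q and q = 41.5.

41.5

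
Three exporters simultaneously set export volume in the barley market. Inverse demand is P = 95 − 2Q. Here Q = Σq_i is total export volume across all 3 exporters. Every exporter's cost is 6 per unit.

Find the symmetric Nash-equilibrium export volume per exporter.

A representative exporter's profit is π_i = q_i(95 − 2Q) − 6q_i, with Q = q_i + Σ_{j≠i} q_j.
First-order condition: 89 − 4q_i − 2Σ_{j≠i} q_j = 0.
With identical exporters, set every q_j = q: then 89 − 4q − 4q = 0, i.e. q = 89/8 = 11.125.

11.125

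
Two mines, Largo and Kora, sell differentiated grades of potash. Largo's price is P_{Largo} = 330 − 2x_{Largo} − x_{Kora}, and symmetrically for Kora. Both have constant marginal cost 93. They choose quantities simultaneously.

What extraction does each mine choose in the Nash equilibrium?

Mine Largo's profit: π = x_{Largo}(330 − 2x_{Largo} − x_{Kora}) − 93x_{Largo}.
∂π/∂x_{Largo} = 237 − 4x_{Largo} − x_{Kora} = 0 ⇒ x_{Largo} = 59.25 − 0.25x_{Kora}.
By symmetry x_{Kora} = x_{Largo}; substituting into the reaction function, 1.25x_{Largo} = 59.25 and x_{Largo} = 47.4.

47.4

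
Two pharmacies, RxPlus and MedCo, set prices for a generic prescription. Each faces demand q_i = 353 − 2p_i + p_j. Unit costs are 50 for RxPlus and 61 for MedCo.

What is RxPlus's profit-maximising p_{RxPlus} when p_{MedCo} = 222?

RxPlus's profit: π = (p_{RxPlus} − 50)(353 − 2p_{RxPlus} + p_{MedCo}).
∂π/∂p_{RxPlus} = 453 − 4p_{RxPlus} + p_{MedCo} = 0 ⇒ p_{RxPlus} = 113.25 + 0.25p_{MedCo}.
At p_{MedCo} = 222: p_{RxPlus} = 113.25 + 0.25·222 = 168.75.

168.75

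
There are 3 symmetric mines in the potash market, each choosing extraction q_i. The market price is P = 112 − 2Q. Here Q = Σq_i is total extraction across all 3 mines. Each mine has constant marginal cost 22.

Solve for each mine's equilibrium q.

11.25

A representative mine's profit is π_i = q_i(112 − 2Q) − 22q_i, with Q = q_i + Σ_{j≠i} q_j.
First-order condition: 90 − 4q_i − 2Σ_{j≠i} q_j = 0.
Imposing symmetry (q_j = q for all j) turns Σ_{j≠i} q_j into 2q, so 90 = 8q and q = 11.25.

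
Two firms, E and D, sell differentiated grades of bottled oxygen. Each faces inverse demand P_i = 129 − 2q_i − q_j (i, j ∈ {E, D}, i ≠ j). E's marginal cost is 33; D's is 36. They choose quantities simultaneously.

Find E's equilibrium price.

Firm E's profit: π = q_E(129 − 2q_E − q_D) − 33q_E.
∂π/∂q_E = 96 − 4q_E − q_D = 0 ⇒ q_E = 24 − 0.25q_D.
Similarly q_D = 23.25 − 0.25q_E.
Substituting the second reaction function into the first: q_E = 24 − 0.25(23.25 − 0.25q_E), which gives 0.9375q_E = 18.1875 ⇒ q_E = 19.4.
Then q_D = 23.25 − 0.25·19.4 = 18.4.
P_E = 129 − 2·19.4 − 18.4 = 71.8.

71.8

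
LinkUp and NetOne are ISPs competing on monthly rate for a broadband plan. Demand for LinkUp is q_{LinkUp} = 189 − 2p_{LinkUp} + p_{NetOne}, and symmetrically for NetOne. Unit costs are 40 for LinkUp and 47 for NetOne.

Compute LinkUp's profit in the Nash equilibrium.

LinkUp's profit: π = (p_{LinkUp} − 40)(189 − 2p_{LinkUp} + p_{NetOne}).
∂π/∂p_{LinkUp} = 269 − 4p_{LinkUp} + p_{NetOne} = 0 ⇒ p_{LinkUp} = 67.25 + 0.25p_{NetOne}.
Similarly p_{NetOne} = 70.75 + 0.25p_{LinkUp}.
Solving the two reaction functions simultaneously: (1 − (0.25)(0.25))p_{LinkUp} = 67.25 + 0.25·70.75, so 0.9375p_{LinkUp} = 84.9375 and p_{LinkUp} = 90.6.
Then p_{NetOne} = 70.75 + 0.25·90.6 = 93.4.
q_{LinkUp} = 189 − 2·90.6 + 93.4 = 101.2.
Profit = (90.6 − 40)·101.2 = 5120.72.

5120.72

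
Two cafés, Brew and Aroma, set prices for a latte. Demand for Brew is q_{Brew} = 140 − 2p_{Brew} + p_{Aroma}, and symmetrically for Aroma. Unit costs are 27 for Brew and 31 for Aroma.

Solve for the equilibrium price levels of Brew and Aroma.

Brew's profit: π = (p_{Brew} − 27)(140 − 2p_{Brew} + p_{Aroma}).
∂π/∂p_{Brew} = 194 − 4p_{Brew} + p_{Aroma} = 0 ⇒ p_{Brew} = 48.5 + 0.25p_{Aroma}.
Similarly p_{Aroma} = 50.5 + 0.25p_{Brew}.
Plugging p_{Aroma} into Brew's best response: p_{Brew} = 48.5 + 0.25(50.5 + 0.25p_{Brew}) ⇒ 0.9375p_{Brew} = 61.125, so p_{Brew} = 65.2.
Then p_{Aroma} = 50.5 + 0.25·65.2 = 66.8.

65.2, 66.8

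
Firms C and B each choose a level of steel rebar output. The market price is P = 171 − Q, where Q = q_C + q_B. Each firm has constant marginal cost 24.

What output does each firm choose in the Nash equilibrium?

Firm C's profit: π = q_C(171 − (q_C + q_B)) − 24q_C.
∂π/∂q_C = 147 − 2q_C − q_B = 0, so q_C = 73.5 − 0.5q_B.
The game is symmetric, so in equilibrium q_B = q_C: the reaction function gives 1.5q_C = 73.5, hence q_C = 49.

49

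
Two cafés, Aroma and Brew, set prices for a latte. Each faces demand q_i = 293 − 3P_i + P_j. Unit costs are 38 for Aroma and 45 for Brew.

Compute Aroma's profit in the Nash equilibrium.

5808

Aroma's profit: π = (P_{Aroma} − 38)(293 − 3P_{Aroma} + P_{Brew}).
∂π/∂P_{Aroma} = 407 − 6P_{Aroma} + P_{Brew} = 0 ⇒ P_{Aroma} = 407/6 + (1/6)P_{Brew}.
Similarly P_{Brew} = 214/3 + (1/6)P_{Aroma}.
Solving the two reaction functions simultaneously: (1 − (1/6)(1/6))P_{Aroma} = 407/6 + (1/6)·(214/3), so (35/36)P_{Aroma} = 1435/18 and P_{Aroma} = 82.
Then P_{Brew} = 214/3 + (1/6)·82 = 85.
q_{Aroma} = 293 − 3·82 + 85 = 132.
Profit = (82 − 38)·132 = 5808.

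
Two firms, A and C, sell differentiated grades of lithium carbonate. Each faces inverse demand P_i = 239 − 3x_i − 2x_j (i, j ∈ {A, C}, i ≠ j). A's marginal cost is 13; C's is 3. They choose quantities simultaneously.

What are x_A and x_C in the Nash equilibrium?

27.625, 30.125

Firm A's profit: π = x_A(239 − 3x_A − 2x_C) − 13x_A.
∂π/∂x_A = 226 − 6x_A − 2x_C = 0 ⇒ x_A = 113/3 − (1/3)x_C.
Similarly x_C = 118/3 − (1/3)x_A.
Substituting the second reaction function into the first: x_A = 113/3 − (1/3)(118/3 − (1/3)x_A), which gives (8/9)x_A = 221/9 ⇒ x_A = 27.625.
Then x_C = 118/3 − (1/3)·27.625 = 30.125.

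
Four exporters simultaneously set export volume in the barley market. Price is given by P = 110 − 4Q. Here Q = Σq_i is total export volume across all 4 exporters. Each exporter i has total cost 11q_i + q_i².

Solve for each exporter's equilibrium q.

A representative exporter's profit is π_i = q_i(110 − 4Q) − 11q_i − q_i², with Q = q_i + Σ_{j≠i} q_j.
First-order condition: 99 − 10q_i − 4Σ_{j≠i} q_j = 0.
In a symmetric equilibrium every exporter chooses the same q, so Σ_{j≠i} q_j = 3q. The condition becomes 99 − 22q = 0, giving q = 99/22 = 4.5.

4.5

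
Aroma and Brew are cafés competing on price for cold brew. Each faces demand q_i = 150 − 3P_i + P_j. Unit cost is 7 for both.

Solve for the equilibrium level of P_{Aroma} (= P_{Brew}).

Aroma's profit: π = (P_{Aroma} − 7)(150 − 3P_{Aroma} + P_{Brew}).
∂π/∂P_{Aroma} = 171 − 6P_{Aroma} + P_{Brew} = 0 ⇒ P_{Aroma} = 28.5 + (1/6)P_{Brew}.
Setting P_{Aroma} = P_{Brew} in the reaction function: P_{Aroma} = 28.5 + (1/6)P_{Aroma}, so P_{Aroma} = 28.5 / (5/6) = 34.2.

34.2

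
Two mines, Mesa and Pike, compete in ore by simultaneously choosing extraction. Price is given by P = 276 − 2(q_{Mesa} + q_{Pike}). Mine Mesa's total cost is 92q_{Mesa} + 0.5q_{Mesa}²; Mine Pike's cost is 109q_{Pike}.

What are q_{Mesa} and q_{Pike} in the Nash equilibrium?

Mine Mesa's profit: π = q_{Mesa}(276 − 2(q_{Mesa} + q_{Pike})) − 92q_{Mesa} − 0.5q_{Mesa}².
∂π/∂q_{Mesa} = 184 − 5q_{Mesa} − 2q_{Pike} = 0, so q_{Mesa} = 36.8 − 0.4q_{Pike}.
For Pike: ∂π/∂q_{Pike} = 167 − 4q_{Pike} − 2q_{Mesa} = 0 ⇒ q_{Pike} = 41.75 − 0.5q_{Mesa}.
Plugging q_{Pike} into Mesa's best response: q_{Mesa} = 36.8 − 0.4(41.75 − 0.5q_{Mesa}) ⇒ 0.8q_{Mesa} = 20.1, so q_{Mesa} = 25.125.
Then q_{Pike} = 41.75 − 0.5·25.125 = 29.1875.

25.125, 29.1875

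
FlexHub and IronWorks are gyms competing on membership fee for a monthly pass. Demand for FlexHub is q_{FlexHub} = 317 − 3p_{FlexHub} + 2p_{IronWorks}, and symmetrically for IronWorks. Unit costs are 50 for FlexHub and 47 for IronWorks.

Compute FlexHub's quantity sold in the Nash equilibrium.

198.5625

FlexHub's profit: π = (p_{FlexHub} − 50)(317 − 3p_{FlexHub} + 2p_{IronWorks}).
∂π/∂p_{FlexHub} = 467 − 6p_{FlexHub} + 2p_{IronWorks} = 0 ⇒ p_{FlexHub} = 467/6 + (1/3)p_{IronWorks}.
Similarly p_{IronWorks} = 229/3 + (1/3)p_{FlexHub}.
Solving the two reaction functions simultaneously: (1 − (1/3)(1/3))p_{FlexHub} = 467/6 + (1/3)·(229/3), so (8/9)p_{FlexHub} = 1859/18 and p_{FlexHub} = 116.1875.
Then p_{IronWorks} = 229/3 + (1/3)·116.1875 = 115.0625.
q_{FlexHub} = 317 − 3·116.1875 + 2·115.0625 = 198.5625.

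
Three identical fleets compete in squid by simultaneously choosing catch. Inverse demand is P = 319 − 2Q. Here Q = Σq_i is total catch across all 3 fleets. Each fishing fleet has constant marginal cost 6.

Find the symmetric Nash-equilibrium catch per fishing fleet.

A representative fishing fleet's profit is π_i = q_i(319 − 2Q) − 6q_i, with Q = q_i + Σ_{j≠i} q_j.
First-order condition: 313 − 4q_i − 2Σ_{j≠i} q_j = 0.
With identical fishing fleets, set every q_j = q: then 313 − 4q − 4q = 0, i.e. q = 313/8 = 39.125.

39.125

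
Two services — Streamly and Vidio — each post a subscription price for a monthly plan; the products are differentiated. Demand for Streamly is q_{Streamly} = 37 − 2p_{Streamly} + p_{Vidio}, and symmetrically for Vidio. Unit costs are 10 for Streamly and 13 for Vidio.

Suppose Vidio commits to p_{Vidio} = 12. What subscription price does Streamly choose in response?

Streamly's profit: π = (p_{Streamly} − 10)(37 − 2p_{Streamly} + p_{Vidio}).
∂π/∂p_{Streamly} = 57 − 4p_{Streamly} + p_{Vidio} = 0 ⇒ p_{Streamly} = 14.25 + 0.25p_{Vidio}.
At p_{Vidio} = 12: p_{Streamly} = 14.25 + 0.25·12 = 17.25.

17.25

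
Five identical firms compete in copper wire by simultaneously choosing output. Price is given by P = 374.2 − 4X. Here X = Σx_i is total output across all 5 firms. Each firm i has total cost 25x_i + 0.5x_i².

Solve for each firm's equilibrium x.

A representative firm's profit is π_i = x_i(374.2 − 4X) − 25x_i − 0.5x_i², with X = x_i + Σ_{j≠i} x_j.
First-order condition: 349.2 − 9x_i − 4Σ_{j≠i} x_j = 0.
Imposing symmetry (x_j = x for all j) turns Σ_{j≠i} x_j into 4x, so 349.2 = 25x and x = 13.968.

13.968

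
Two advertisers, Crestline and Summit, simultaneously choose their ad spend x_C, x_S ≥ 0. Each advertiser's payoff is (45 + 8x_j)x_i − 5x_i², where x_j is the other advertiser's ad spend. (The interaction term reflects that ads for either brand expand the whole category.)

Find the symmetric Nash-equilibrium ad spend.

Crestline's payoff is (45 + 8x_S)x_C − 5x_C².
∂π/∂x_C = 45 + 8x_S − 10x_C = 0, so x_C = 4.5 + 0.8x_S.
The game is symmetric, so in equilibrium x_S = x_C: the reaction function gives 0.2x_C = 4.5, hence x_C = 22.5.

22.5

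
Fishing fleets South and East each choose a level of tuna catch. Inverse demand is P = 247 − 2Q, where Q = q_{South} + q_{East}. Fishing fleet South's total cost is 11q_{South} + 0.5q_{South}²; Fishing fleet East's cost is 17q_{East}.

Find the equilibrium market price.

101.75

Fishing fleet South's profit: π = q_{South}(247 − 2(q_{South} + q_{East})) − 11q_{South} − 0.5q_{South}².
∂π/∂q_{South} = 236 − 5q_{South} − 2q_{East} = 0, so q_{South} = 47.2 − 0.4q_{East}.
For East: ∂π/∂q_{East} = 230 − 4q_{East} − 2q_{South} = 0 ⇒ q_{East} = 57.5 − 0.5q_{South}.
Solving the two reaction functions simultaneously: (1 − (−0.4)(−0.5))q_{South} = 47.2 − 0.4·57.5, so 0.8q_{South} = 24.2 and q_{South} = 30.25.
Then q_{East} = 57.5 − 0.5·30.25 = 42.375.
Equilibrium price: P = 247 − 2·72.625 = 101.75.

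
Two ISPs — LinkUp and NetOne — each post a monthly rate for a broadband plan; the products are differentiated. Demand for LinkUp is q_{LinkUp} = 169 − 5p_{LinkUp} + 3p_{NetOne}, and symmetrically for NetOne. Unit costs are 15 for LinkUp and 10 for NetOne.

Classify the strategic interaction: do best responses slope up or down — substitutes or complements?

strategic complements

LinkUp's profit: π = (p_{LinkUp} − 15)(169 − 5p_{LinkUp} + 3p_{NetOne}).
∂π/∂p_{LinkUp} = 244 − 10p_{LinkUp} + 3p_{NetOne} = 0 ⇒ p_{LinkUp} = 24.4 + 0.3p_{NetOne}.
The best-response slope dp_{LinkUp}/dp_{NetOne} = 0.3 > 0: the reaction function is upward-sloping, so the choices are strategic complements.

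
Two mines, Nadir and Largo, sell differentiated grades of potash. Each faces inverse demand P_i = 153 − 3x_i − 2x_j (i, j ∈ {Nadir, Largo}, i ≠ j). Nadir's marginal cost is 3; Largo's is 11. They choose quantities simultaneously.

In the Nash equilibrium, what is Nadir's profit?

1111.6875

Mine Nadir's profit: π = x_{Nadir}(153 − 3x_{Nadir} − 2x_{Largo}) − 3x_{Nadir}.
∂π/∂x_{Nadir} = 150 − 6x_{Nadir} − 2x_{Largo} = 0 ⇒ x_{Nadir} = 25 − (1/3)x_{Largo}.
Similarly x_{Largo} = 71/3 − (1/3)x_{Nadir}.
Substituting the second reaction function into the first: x_{Nadir} = 25 − (1/3)(71/3 − (1/3)x_{Nadir}), which gives (8/9)x_{Nadir} = 154/9 ⇒ x_{Nadir} = 19.25.
Then x_{Largo} = 71/3 − (1/3)·19.25 = 17.25.
P_{Nadir} = 153 − 3·19.25 − 2·17.25 = 60.75.
Profit = (60.75 − 3)·19.25 = 1111.6875.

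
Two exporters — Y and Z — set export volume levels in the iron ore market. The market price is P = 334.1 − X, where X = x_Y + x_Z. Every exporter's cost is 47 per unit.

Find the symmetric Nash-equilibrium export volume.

Exporter Y's profit: π = x_Y(334.1 − (x_Y + x_Z)) − 47x_Y.
∂π/∂x_Y = 287.1 − 2x_Y − x_Z = 0, so x_Y = 143.55 − 0.5x_Z.
By symmetry x_Z = x_Y; substituting into the reaction function, 1.5x_Y = 143.55 and x_Y = 95.7.

95.7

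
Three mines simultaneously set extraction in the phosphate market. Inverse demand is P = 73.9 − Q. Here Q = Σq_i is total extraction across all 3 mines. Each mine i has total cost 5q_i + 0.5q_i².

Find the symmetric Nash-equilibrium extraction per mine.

13.78

A representative mine's profit is π_i = q_i(73.9 − Q) − 5q_i − 0.5q_i², with Q = q_i + Σ_{j≠i} q_j.
First-order condition: 68.9 − 3q_i − Σ_{j≠i} q_j = 0.
Imposing symmetry (q_j = q for all j) turns Σ_{j≠i} q_j into 2q, so 68.9 = 5q and q = 13.78.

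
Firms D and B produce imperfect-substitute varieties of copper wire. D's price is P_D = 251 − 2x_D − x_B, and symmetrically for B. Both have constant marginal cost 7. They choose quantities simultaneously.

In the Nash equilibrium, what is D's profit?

4762.88

Firm D's profit: π = x_D(251 − 2x_D − x_B) − 7x_D.
∂π/∂x_D = 244 − 4x_D − x_B = 0 ⇒ x_D = 61 − 0.25x_B.
Setting x_D = x_B in the reaction function: x_D = 61 − 0.25x_D, so x_D = 61 / 1.25 = 48.8.
P_D = 251 − 2·48.8 − 48.8 = 104.6.
Profit = (104.6 − 7)·48.8 = 4762.88.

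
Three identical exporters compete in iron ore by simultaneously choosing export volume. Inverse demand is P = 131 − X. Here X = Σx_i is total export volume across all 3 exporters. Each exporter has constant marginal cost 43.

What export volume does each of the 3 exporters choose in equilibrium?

22

A representative exporter's profit is π_i = x_i(131 − X) − 43x_i, with X = x_i + Σ_{j≠i} x_j.
First-order condition: 88 − 2x_i − Σ_{j≠i} x_j = 0.
Imposing symmetry (x_j = x for all j) turns Σ_{j≠i} x_j into 2x, so 88 = 4x and x = 22.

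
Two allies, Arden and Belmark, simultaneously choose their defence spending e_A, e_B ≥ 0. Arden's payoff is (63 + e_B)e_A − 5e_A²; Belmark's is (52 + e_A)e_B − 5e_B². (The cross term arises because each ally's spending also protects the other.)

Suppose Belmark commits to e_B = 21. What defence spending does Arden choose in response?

8.4

Expanding Arden's payoff: 63e_A + e_Be_A − 5e_A².
∂π/∂e_A = 63 + e_B − 10e_A = 0, so e_A = 6.3 + 0.1e_B.
At e_B = 21: e_A = 6.3 + 0.1·21 = 8.4.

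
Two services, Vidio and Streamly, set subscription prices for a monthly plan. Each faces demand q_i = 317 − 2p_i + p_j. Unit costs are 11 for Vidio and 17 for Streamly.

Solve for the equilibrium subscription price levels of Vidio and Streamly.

Vidio's profit: π = (p_{Vidio} − 11)(317 − 2p_{Vidio} + p_{Streamly}).
∂π/∂p_{Vidio} = 339 − 4p_{Vidio} + p_{Streamly} = 0 ⇒ p_{Vidio} = 84.75 + 0.25p_{Streamly}.
Similarly p_{Streamly} = 87.75 + 0.25p_{Vidio}.
Substituting the second reaction function into the first: p_{Vidio} = 84.75 + 0.25(87.75 + 0.25p_{Vidio}), which gives 0.9375p_{Vidio} = 106.6875 ⇒ p_{Vidio} = 113.8.
Then p_{Streamly} = 87.75 + 0.25·113.8 = 116.2.

113.8, 116.2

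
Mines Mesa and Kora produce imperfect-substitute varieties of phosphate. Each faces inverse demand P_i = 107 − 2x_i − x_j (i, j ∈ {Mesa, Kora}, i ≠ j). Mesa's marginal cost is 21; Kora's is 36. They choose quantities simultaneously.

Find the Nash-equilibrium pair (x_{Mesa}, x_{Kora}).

Mine Mesa's profit: π = x_{Mesa}(107 − 2x_{Mesa} − x_{Kora}) − 21x_{Mesa}.
∂π/∂x_{Mesa} = 86 − 4x_{Mesa} − x_{Kora} = 0 ⇒ x_{Mesa} = 21.5 − 0.25x_{Kora}.
Similarly x_{Kora} = 17.75 − 0.25x_{Mesa}.
Solving the two reaction functions simultaneously: (1 − (−0.25)(−0.25))x_{Mesa} = 21.5 − 0.25·17.75, so 0.9375x_{Mesa} = 17.0625 and x_{Mesa} = 18.2.
Then x_{Kora} = 17.75 − 0.25·18.2 = 13.2.

18.2, 13.2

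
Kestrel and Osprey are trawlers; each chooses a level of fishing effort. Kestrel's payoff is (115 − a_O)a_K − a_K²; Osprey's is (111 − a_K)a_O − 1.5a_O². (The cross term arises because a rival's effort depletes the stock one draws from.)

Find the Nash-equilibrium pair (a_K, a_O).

46.8, 21.4

Expanding Kestrel's payoff: 115a_K − a_Oa_K − a_K².
∂π/∂a_K = 115 − a_O − 2a_K = 0, so a_K = 57.5 − 0.5a_O.
Likewise for Osprey: a_O = 37 − (1/3)a_K.
Substituting the second reaction function into the first: a_K = 57.5 − 0.5(37 − (1/3)a_K), which gives (5/6)a_K = 39 ⇒ a_K = 46.8.
Then a_O = 37 − (1/3)·46.8 = 21.4.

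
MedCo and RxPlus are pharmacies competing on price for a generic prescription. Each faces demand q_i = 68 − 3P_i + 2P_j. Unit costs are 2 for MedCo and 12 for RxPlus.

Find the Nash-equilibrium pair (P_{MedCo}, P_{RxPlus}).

MedCo's profit: π = (P_{MedCo} − 2)(68 − 3P_{MedCo} + 2P_{RxPlus}).
∂π/∂P_{MedCo} = 74 − 6P_{MedCo} + 2P_{RxPlus} = 0 ⇒ P_{MedCo} = 37/3 + (1/3)P_{RxPlus}.
Similarly P_{RxPlus} = 52/3 + (1/3)P_{MedCo}.
Substituting the second reaction function into the first: P_{MedCo} = 37/3 + (1/3)(52/3 + (1/3)P_{MedCo}), which gives (8/9)P_{MedCo} = 163/9 ⇒ P_{MedCo} = 20.375.
Then P_{RxPlus} = 52/3 + (1/3)·20.375 = 24.125.

20.375, 24.125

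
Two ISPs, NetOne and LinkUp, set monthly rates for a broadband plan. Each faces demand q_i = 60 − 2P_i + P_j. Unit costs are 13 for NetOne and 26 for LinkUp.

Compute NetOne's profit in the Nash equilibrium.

NetOne's profit: π = (P_{NetOne} − 13)(60 − 2P_{NetOne} + P_{LinkUp}).
∂π/∂P_{NetOne} = 86 − 4P_{NetOne} + P_{LinkUp} = 0 ⇒ P_{NetOne} = 21.5 + 0.25P_{LinkUp}.
Similarly P_{LinkUp} = 28 + 0.25P_{NetOne}.
Substituting the second reaction function into the first: P_{NetOne} = 21.5 + 0.25(28 + 0.25P_{NetOne}), which gives 0.9375P_{NetOne} = 28.5 ⇒ P_{NetOne} = 30.4.
Then P_{LinkUp} = 28 + 0.25·30.4 = 35.6.
q_{NetOne} = 60 − 2·30.4 + 35.6 = 34.8.
Profit = (30.4 − 13)·34.8 = 605.52.

605.52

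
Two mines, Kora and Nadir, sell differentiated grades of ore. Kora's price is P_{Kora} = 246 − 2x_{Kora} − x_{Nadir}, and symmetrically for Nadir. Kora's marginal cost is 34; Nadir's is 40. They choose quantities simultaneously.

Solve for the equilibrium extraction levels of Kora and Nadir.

Mine Kora's profit: π = x_{Kora}(246 − 2x_{Kora} − x_{Nadir}) − 34x_{Kora}.
∂π/∂x_{Kora} = 212 − 4x_{Kora} − x_{Nadir} = 0 ⇒ x_{Kora} = 53 − 0.25x_{Nadir}.
Similarly x_{Nadir} = 51.5 − 0.25x_{Kora}.
Solving the two reaction functions simultaneously: (1 − (−0.25)(−0.25))x_{Kora} = 53 − 0.25·51.5, so 0.9375x_{Kora} = 40.125 and x_{Kora} = 42.8.
Then x_{Nadir} = 51.5 − 0.25·42.8 = 40.8.

42.8, 40.8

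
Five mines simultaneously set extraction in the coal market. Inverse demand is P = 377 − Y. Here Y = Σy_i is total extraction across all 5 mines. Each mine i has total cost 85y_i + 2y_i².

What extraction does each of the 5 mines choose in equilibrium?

29.2

A representative mine's profit is π_i = y_i(377 − Y) − 85y_i − 2y_i², with Y = y_i + Σ_{j≠i} y_j.
First-order condition: 292 − 6y_i − Σ_{j≠i} y_j = 0.
In a symmetric equilibrium every mine chooses the same y, so Σ_{j≠i} y_j = 4y. The condition becomes 292 − 10y = 0, giving y = 292/10 = 29.2.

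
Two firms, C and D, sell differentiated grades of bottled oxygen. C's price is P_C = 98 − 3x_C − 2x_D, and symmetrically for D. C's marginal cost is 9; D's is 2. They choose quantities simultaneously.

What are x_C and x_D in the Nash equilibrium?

10.6875, 12.4375

Firm C's profit: π = x_C(98 − 3x_C − 2x_D) − 9x_C.
∂π/∂x_C = 89 − 6x_C − 2x_D = 0 ⇒ x_C = 89/6 − (1/3)x_D.
Similarly x_D = 16 − (1/3)x_C.
Plugging x_D into C's best response: x_C = 89/6 − (1/3)(16 − (1/3)x_C) ⇒ (8/9)x_C = 9.5, so x_C = 10.6875.
Then x_D = 16 − (1/3)·10.6875 = 12.4375.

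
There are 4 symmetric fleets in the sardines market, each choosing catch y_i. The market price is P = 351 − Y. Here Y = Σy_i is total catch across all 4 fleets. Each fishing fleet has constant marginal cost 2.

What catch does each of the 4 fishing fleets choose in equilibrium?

69.8

A representative fishing fleet's profit is π_i = y_i(351 − Y) − 2y_i, with Y = y_i + Σ_{j≠i} y_j.
First-order condition: 349 − 2y_i − Σ_{j≠i} y_j = 0.
Imposing symmetry (y_j = y for all j) turns Σ_{j≠i} y_j into 3y, so 349 = 5y and y = 69.8.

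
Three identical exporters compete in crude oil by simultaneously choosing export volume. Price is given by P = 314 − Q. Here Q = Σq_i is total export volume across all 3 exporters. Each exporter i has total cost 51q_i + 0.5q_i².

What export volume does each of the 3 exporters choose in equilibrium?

52.6

A representative exporter's profit is π_i = q_i(314 − Q) − 51q_i − 0.5q_i², with Q = q_i + Σ_{j≠i} q_j.
First-order condition: 263 − 3q_i − Σ_{j≠i} q_j = 0.
In a symmetric equilibrium every exporter chooses the same q, so Σ_{j≠i} q_j = 2q. The condition becomes 263 − 5q = 0, giving q = 263/5 = 52.6.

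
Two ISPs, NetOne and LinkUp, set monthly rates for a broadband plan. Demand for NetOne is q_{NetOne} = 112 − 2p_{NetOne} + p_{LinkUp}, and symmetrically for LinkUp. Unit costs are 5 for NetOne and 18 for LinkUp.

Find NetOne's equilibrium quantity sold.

74.8

NetOne's profit: π = (p_{NetOne} − 5)(112 − 2p_{NetOne} + p_{LinkUp}).
∂π/∂p_{NetOne} = 122 − 4p_{NetOne} + p_{LinkUp} = 0 ⇒ p_{NetOne} = 30.5 + 0.25p_{LinkUp}.
Similarly p_{LinkUp} = 37 + 0.25p_{NetOne}.
Plugging p_{LinkUp} into NetOne's best response: p_{NetOne} = 30.5 + 0.25(37 + 0.25p_{NetOne}) ⇒ 0.9375p_{NetOne} = 39.75, so p_{NetOne} = 42.4.
Then p_{LinkUp} = 37 + 0.25·42.4 = 47.6.
q_{NetOne} = 112 − 2·42.4 + 47.6 = 74.8.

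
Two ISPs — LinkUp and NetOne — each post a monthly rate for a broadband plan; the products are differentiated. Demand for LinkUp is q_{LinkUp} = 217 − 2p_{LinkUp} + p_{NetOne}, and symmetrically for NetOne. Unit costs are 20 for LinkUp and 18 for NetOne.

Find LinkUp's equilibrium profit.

LinkUp's profit: π = (p_{LinkUp} − 20)(217 − 2p_{LinkUp} + p_{NetOne}).
∂π/∂p_{LinkUp} = 257 − 4p_{LinkUp} + p_{NetOne} = 0 ⇒ p_{LinkUp} = 64.25 + 0.25p_{NetOne}.
Similarly p_{NetOne} = 63.25 + 0.25p_{LinkUp}.
Solving the two reaction functions simultaneously: (1 − (0.25)(0.25))p_{LinkUp} = 64.25 + 0.25·63.25, so 0.9375p_{LinkUp} = 80.0625 and p_{LinkUp} = 85.4.
Then p_{NetOne} = 63.25 + 0.25·85.4 = 84.6.
q_{LinkUp} = 217 − 2·85.4 + 84.6 = 130.8.
Profit = (85.4 − 20)·130.8 = 8554.32.

8554.32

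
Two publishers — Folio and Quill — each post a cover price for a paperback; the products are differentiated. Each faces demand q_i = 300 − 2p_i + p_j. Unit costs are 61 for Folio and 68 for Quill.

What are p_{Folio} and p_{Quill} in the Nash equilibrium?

Folio's profit: π = (p_{Folio} − 61)(300 − 2p_{Folio} + p_{Quill}).
∂π/∂p_{Folio} = 422 − 4p_{Folio} + p_{Quill} = 0 ⇒ p_{Folio} = 105.5 + 0.25p_{Quill}.
Similarly p_{Quill} = 109 + 0.25p_{Folio}.
Substituting the second reaction function into the first: p_{Folio} = 105.5 + 0.25(109 + 0.25p_{Folio}), which gives 0.9375p_{Folio} = 132.75 ⇒ p_{Folio} = 141.6.
Then p_{Quill} = 109 + 0.25·141.6 = 144.4.

141.6, 144.4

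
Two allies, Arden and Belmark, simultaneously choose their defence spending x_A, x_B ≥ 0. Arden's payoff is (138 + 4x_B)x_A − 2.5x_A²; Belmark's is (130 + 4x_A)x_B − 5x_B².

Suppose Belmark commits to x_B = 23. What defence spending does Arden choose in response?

46

Expanding Arden's payoff: 138x_A + 4x_Bx_A − 2.5x_A².
∂π/∂x_A = 138 + 4x_B − 5x_A = 0, so x_A = 27.6 + 0.8x_B.
At x_B = 23: x_A = 27.6 + 0.8·23 = 46.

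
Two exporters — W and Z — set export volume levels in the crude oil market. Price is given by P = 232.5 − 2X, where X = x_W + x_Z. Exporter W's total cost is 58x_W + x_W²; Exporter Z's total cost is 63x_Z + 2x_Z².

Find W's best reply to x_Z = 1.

Exporter W's profit: π = x_W(232.5 − 2(x_W + x_Z)) − 58x_W − x_W².
∂π/∂x_W = 174.5 − 6x_W − 2x_Z = 0, so x_W = 349/12 − (1/3)x_Z.
At x_Z = 1: x_W = 349/12 − (1/3)·1 = 28.75.

28.75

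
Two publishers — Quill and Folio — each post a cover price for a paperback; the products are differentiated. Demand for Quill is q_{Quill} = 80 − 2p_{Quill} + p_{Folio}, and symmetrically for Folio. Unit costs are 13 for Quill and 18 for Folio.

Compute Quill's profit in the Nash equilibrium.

Quill's profit: π = (p_{Quill} − 13)(80 − 2p_{Quill} + p_{Folio}).
∂π/∂p_{Quill} = 106 − 4p_{Quill} + p_{Folio} = 0 ⇒ p_{Quill} = 26.5 + 0.25p_{Folio}.
Similarly p_{Folio} = 29 + 0.25p_{Quill}.
Plugging p_{Folio} into Quill's best response: p_{Quill} = 26.5 + 0.25(29 + 0.25p_{Quill}) ⇒ 0.9375p_{Quill} = 33.75, so p_{Quill} = 36.
Then p_{Folio} = 29 + 0.25·36 = 38.
q_{Quill} = 80 − 2·36 + 38 = 46.
Profit = (36 − 13)·46 = 1058.

1058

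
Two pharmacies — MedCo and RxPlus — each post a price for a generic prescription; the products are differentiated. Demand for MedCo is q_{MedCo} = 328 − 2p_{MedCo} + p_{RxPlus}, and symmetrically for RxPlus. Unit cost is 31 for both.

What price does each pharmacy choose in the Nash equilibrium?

130

MedCo's profit: π = (p_{MedCo} − 31)(328 − 2p_{MedCo} + p_{RxPlus}).
∂π/∂p_{MedCo} = 390 − 4p_{MedCo} + p_{RxPlus} = 0 ⇒ p_{MedCo} = 97.5 + 0.25p_{RxPlus}.
Setting p_{MedCo} = p_{RxPlus} in the reaction function: p_{MedCo} = 97.5 + 0.25p_{MedCo}, so p_{MedCo} = 97.5 / 0.75 = 130.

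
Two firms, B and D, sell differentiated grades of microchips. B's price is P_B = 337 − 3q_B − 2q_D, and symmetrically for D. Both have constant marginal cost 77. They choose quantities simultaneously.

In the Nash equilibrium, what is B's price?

Firm B's profit: π = q_B(337 − 3q_B − 2q_D) − 77q_B.
∂π/∂q_B = 260 − 6q_B − 2q_D = 0 ⇒ q_B = 130/3 − (1/3)q_D.
The game is symmetric, so in equilibrium q_D = q_B: the reaction function gives (4/3)q_B = 130/3, hence q_B = 32.5.
P_B = 337 − 3·32.5 − 2·32.5 = 174.5.

174.5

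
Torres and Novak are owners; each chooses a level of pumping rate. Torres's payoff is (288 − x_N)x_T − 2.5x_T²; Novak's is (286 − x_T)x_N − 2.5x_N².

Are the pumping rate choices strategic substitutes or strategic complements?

strategic substitutes

Expanding Torres's payoff: 288x_T − x_Nx_T − 2.5x_T².
∂π/∂x_T = 288 − x_N − 5x_T = 0, so x_T = 57.6 − 0.2x_N.
The best-response slope dx_T/dx_N = −0.2 < 0: the reaction function is downward-sloping, so the choices are strategic substitutes.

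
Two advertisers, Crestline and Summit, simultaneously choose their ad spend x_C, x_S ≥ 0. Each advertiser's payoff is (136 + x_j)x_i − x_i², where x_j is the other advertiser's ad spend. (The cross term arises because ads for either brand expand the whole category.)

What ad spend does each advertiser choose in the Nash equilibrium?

136

Crestline's payoff is (136 + x_S)x_C − x_C².
∂π/∂x_C = 136 + x_S − 2x_C = 0, so x_C = 68 + 0.5x_S.
By symmetry x_S = x_C; substituting into the reaction function, 0.5x_C = 68 and x_C = 136.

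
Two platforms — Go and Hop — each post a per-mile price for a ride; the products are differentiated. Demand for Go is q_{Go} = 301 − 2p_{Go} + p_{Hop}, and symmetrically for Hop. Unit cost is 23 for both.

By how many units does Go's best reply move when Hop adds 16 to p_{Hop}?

4

Go's profit: π = (p_{Go} − 23)(301 − 2p_{Go} + p_{Hop}).
∂π/∂p_{Go} = 347 − 4p_{Go} + p_{Hop} = 0 ⇒ p_{Go} = 86.75 + 0.25p_{Hop}.
The reaction-function slope is 0.25, so a 16-unit rise in p_{Hop} moves p_{Go} by 0.25 × 16 = 4. Go's best response rises — the actions are strategic complements.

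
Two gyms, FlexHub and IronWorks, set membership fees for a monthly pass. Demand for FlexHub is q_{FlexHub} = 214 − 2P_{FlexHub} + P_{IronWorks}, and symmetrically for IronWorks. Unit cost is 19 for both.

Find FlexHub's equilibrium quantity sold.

130

FlexHub's profit: π = (P_{FlexHub} − 19)(214 − 2P_{FlexHub} + P_{IronWorks}).
∂π/∂P_{FlexHub} = 252 − 4P_{FlexHub} + P_{IronWorks} = 0 ⇒ P_{FlexHub} = 63 + 0.25P_{IronWorks}.
The game is symmetric, so in equilibrium P_{IronWorks} = P_{FlexHub}: the reaction function gives 0.75P_{FlexHub} = 63, hence P_{FlexHub} = 84.
q_{FlexHub} = 214 − 2·84 + 84 = 130.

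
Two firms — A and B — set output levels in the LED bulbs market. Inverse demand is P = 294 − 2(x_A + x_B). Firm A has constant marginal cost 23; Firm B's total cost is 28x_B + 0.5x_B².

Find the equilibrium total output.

84.0625

Firm A's profit: π = x_A(294 − 2(x_A + x_B)) − 23x_A.
∂π/∂x_A = 271 − 4x_A − 2x_B = 0, so x_A = 67.75 − 0.5x_B.
For B: ∂π/∂x_B = 266 − 5x_B − 2x_A = 0 ⇒ x_B = 53.2 − 0.4x_A.
Solving the two reaction functions simultaneously: (1 − (−0.5)(−0.4))x_A = 67.75 − 0.5·53.2, so 0.8x_A = 41.15 and x_A = 51.4375.
Then x_B = 53.2 − 0.4·51.4375 = 32.625.
Total output: 51.4375 + 32.625 = 84.0625.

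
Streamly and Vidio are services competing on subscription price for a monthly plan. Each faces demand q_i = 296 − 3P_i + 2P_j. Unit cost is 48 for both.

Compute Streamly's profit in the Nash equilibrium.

Streamly's profit: π = (P_{Streamly} − 48)(296 − 3P_{Streamly} + 2P_{Vidio}).
∂π/∂P_{Streamly} = 440 − 6P_{Streamly} + 2P_{Vidio} = 0 ⇒ P_{Streamly} = 220/3 + (1/3)P_{Vidio}.
The game is symmetric, so in equilibrium P_{Vidio} = P_{Streamly}: the reaction function gives (2/3)P_{Streamly} = 220/3, hence P_{Streamly} = 110.
q_{Streamly} = 296 − 3·110 + 2·110 = 186.
Profit = (110 − 48)·186 = 11532.

11532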